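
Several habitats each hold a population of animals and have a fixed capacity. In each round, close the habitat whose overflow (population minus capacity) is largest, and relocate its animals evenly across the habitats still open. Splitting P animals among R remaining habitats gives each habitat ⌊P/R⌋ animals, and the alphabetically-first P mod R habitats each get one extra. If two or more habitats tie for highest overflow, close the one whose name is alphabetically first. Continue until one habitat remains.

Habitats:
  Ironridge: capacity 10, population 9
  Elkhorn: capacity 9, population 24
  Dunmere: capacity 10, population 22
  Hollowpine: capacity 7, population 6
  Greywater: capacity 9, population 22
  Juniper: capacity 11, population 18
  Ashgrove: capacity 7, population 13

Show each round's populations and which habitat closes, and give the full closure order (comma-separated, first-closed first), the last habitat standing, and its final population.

Closure order: Elkhorn, Greywater, Dunmere, Ashgrove, Juniper, Hollowpine
Last habitat: Ironridge with 114 animals

Round 1: Ashgrove=13 Dunmere=22 Elkhorn=24 Greywater=22 Hollowpine=6 Ironridge=9 Juniper=18 → close Elkhorn (overflow 15)
  24÷6 = 4 each, +1 to first 0
Round 2: Ashgrove=17 Dunmere=26 Greywater=26 Hollowpine=10 Ironridge=13 Juniper=22 → close Greywater (overflow 17)
  26÷5 = 5 each, +1 to first 1
Round 3: Ashgrove=23 Dunmere=31 Hollowpine=15 Ironridge=18 Juniper=27 → close Dunmere (overflow 21)
  31÷4 = 7 each, +1 to first 3
Round 4: Ashgrove=31 Hollowpine=23 Ironridge=26 Juniper=34 → close Ashgrove (overflow 24)
  31÷3 = 10 each, +1 to first 1
Round 5: Hollowpine=34 Ironridge=36 Juniper=44 → close Juniper (overflow 33)
  44÷2 = 22 each, +1 to first 0
Round 6: Hollowpine=56 Ironridge=58 → close Hollowpine (overflow 49)
  56÷1 = 56 each, +1 to first 0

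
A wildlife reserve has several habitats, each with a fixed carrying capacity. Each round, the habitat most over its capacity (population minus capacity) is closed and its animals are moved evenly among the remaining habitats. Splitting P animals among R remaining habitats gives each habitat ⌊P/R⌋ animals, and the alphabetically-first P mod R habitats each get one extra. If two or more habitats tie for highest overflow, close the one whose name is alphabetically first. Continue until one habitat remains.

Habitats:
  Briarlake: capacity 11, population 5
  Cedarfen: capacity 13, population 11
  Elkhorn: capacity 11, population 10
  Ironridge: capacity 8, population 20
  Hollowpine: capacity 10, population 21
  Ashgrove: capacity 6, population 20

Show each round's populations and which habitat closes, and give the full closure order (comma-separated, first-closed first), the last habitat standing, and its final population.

Round 1: Ashgrove=20 Briarlake=5 Cedarfen=11 Elkhorn=10 Hollowpine=21 Ironridge=20 → close Ashgrove (overflow 14)
  20÷5 = 4 each, +1 to first 0
Round 2: Briarlake=9 Cedarfen=15 Elkhorn=14 Hollowpine=25 Ironridge=24 → close Ironridge (overflow 16)
  24÷4 = 6 each, +1 to first 0
Round 3: Briarlake=15 Cedarfen=21 Elkhorn=20 Hollowpine=31 → close Hollowpine (overflow 21)
  31÷3 = 10 each, +1 to first 1
Round 4: Briarlake=26 Cedarfen=31 Elkhorn=30 → close Elkhorn (overflow 19)
  30÷2 = 15 each, +1 to first 0
Round 5: Briarlake=41 Cedarfen=46 → close Cedarfen (overflow 33)
  46÷1 = 46 each, +1 to first 0

Closure order: Ashgrove, Ironridge, Hollowpine, Elkhorn, Cedarfen
Last habitat: Briarlake with 87 animals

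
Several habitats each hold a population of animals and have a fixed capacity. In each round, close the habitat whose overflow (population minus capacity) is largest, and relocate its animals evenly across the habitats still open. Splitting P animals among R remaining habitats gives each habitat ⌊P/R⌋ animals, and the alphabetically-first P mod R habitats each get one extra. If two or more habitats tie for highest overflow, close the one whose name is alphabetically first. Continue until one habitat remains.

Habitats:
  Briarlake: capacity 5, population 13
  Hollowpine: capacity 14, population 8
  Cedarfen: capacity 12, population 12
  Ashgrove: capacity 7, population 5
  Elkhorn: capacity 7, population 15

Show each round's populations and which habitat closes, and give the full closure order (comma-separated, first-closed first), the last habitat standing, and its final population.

Round 1: Ashgrove=5 Briarlake=13 Cedarfen=12 Elkhorn=15 Hollowpine=8 → close Briarlake (overflow 8)
  13÷4 = 3 each, +1 to first 1
Round 2: Ashgrove=9 Cedarfen=15 Elkhorn=18 Hollowpine=11 → close Elkhorn (overflow 11)
  18÷3 = 6 each, +1 to first 0
Round 3: Ashgrove=15 Cedarfen=21 Hollowpine=17 → close Cedarfen (overflow 9)
  21÷2 = 10 each, +1 to first 1
Round 4: Ashgrove=26 Hollowpine=27 → close Ashgrove (overflow 19)
  26÷1 = 26 each, +1 to first 0

Closure order: Briarlake, Elkhorn, Cedarfen, Ashgrove
Last habitat: Hollowpine with 53 animals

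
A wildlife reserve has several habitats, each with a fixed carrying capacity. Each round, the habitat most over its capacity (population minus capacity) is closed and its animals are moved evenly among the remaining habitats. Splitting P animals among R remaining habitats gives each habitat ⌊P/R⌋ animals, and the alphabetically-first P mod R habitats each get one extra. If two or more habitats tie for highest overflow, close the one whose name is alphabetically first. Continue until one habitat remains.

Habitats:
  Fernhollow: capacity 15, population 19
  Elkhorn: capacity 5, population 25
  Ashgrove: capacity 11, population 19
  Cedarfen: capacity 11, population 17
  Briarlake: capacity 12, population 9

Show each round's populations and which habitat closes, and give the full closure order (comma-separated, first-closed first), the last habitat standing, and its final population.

Round 1: Ashgrove=19 Briarlake=9 Cedarfen=17 Elkhorn=25 Fernhollow=19 → close Elkhorn (overflow 20)
  25÷4 = 6 each, +1 to first 1
Round 2: Ashgrove=26 Briarlake=15 Cedarfen=23 Fernhollow=25 → close Ashgrove (overflow 15)
  26÷3 = 8 each, +1 to first 2
Round 3: Briarlake=24 Cedarfen=32 Fernhollow=33 → close Cedarfen (overflow 21)
  32÷2 = 16 each, +1 to first 0
Round 4: Briarlake=40 Fernhollow=49 → close Fernhollow (overflow 34)
  49÷1 = 49 each, +1 to first 0

Closure order: Elkhorn, Ashgrove, Cedarfen, Fernhollow
Last habitat: Briarlake with 89 animals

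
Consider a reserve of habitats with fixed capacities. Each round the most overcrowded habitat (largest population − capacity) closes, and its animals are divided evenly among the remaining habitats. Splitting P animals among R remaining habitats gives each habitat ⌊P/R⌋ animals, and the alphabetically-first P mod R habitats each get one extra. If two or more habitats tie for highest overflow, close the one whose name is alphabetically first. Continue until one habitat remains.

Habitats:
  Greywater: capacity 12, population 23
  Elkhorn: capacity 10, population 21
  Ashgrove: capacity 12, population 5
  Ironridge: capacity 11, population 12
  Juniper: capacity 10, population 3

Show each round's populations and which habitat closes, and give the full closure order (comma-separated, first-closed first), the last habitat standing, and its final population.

Round 1: Ashgrove=5 Elkhorn=21 Greywater=23 Ironridge=12 Juniper=3 → close Elkhorn (overflow 11)
  21÷4 = 5 each, +1 to first 1
Round 2: Ashgrove=11 Greywater=28 Ironridge=17 Juniper=8 → close Greywater (overflow 16)
  28÷3 = 9 each, +1 to first 1
Round 3: Ashgrove=21 Ironridge=26 Juniper=17 → close Ironridge (overflow 15)
  26÷2 = 13 each, +1 to first 0
Round 4: Ashgrove=34 Juniper=30 → close Ashgrove (overflow 22)
  34÷1 = 34 each, +1 to first 0

Closure order: Elkhorn, Greywater, Ironridge, Ashgrove
Last habitat: Juniper with 64 animals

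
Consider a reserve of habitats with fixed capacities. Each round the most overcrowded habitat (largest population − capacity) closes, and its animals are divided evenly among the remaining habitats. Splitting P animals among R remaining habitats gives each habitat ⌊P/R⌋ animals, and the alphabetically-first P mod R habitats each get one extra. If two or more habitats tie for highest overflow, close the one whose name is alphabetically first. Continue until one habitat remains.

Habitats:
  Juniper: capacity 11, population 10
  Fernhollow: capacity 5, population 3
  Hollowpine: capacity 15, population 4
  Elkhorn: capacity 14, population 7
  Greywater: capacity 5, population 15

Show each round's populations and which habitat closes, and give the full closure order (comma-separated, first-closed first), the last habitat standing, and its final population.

Closure order: Greywater, Fernhollow, Juniper, Elkhorn
Last habitat: Hollowpine with 39 animals

Round 1: Elkhorn=7 Fernhollow=3 Greywater=15 Hollowpine=4 Juniper=10 → close Greywater (overflow 10)
  15÷4 = 3 each, +1 to first 3
Round 2: Elkhorn=11 Fernhollow=7 Hollowpine=8 Juniper=13 → close Fernhollow (overflow 2)
  7÷3 = 2 each, +1 to first 1
Round 3: Elkhorn=14 Hollowpine=10 Juniper=15 → close Juniper (overflow 4)
  15÷2 = 7 each, +1 to first 1
Round 4: Elkhorn=22 Hollowpine=17 → close Elkhorn (overflow 8)
  22÷1 = 22 each, +1 to first 0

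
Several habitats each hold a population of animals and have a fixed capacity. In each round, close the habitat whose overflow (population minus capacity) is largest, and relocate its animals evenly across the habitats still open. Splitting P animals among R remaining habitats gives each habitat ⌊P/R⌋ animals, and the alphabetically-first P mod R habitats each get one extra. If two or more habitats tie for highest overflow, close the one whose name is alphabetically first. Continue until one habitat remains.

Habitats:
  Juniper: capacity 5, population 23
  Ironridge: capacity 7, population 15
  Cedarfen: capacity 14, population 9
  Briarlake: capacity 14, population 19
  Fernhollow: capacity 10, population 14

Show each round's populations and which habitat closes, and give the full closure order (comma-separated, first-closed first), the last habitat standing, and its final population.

Closure order: Juniper, Ironridge, Briarlake, Fernhollow
Last habitat: Cedarfen with 80 animals

Round 1: Briarlake=19 Cedarfen=9 Fernhollow=14 Ironridge=15 Juniper=23 → close Juniper (overflow 18)
  23÷4 = 5 each, +1 to first 3
Round 2: Briarlake=25 Cedarfen=15 Fernhollow=20 Ironridge=20 → close Ironridge (overflow 13)
  20÷3 = 6 each, +1 to first 2
Round 3: Briarlake=32 Cedarfen=22 Fernhollow=26 → close Briarlake (overflow 18)
  32÷2 = 16 each, +1 to first 0
Round 4: Cedarfen=38 Fernhollow=42 → close Fernhollow (overflow 32)
  42÷1 = 42 each, +1 to first 0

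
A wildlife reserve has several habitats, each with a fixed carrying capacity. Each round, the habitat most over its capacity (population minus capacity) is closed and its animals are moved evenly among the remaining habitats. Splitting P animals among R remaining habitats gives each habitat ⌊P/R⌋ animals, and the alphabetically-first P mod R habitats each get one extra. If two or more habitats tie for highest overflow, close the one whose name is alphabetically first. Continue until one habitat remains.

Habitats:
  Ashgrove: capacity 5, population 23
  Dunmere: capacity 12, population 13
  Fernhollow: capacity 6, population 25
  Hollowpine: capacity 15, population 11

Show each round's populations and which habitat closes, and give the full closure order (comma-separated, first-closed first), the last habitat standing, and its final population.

Closure order: Fernhollow, Ashgrove, Dunmere
Last habitat: Hollowpine with 72 animals

Round 1: Ashgrove=23 Dunmere=13 Fernhollow=25 Hollowpine=11 → close Fernhollow (overflow 19)
  25÷3 = 8 each, +1 to first 1
Round 2: Ashgrove=32 Dunmere=21 Hollowpine=19 → close Ashgrove (overflow 27)
  32÷2 = 16 each, +1 to first 0
Round 3: Dunmere=37 Hollowpine=35 → close Dunmere (overflow 25)
  37÷1 = 37 each, +1 to first 0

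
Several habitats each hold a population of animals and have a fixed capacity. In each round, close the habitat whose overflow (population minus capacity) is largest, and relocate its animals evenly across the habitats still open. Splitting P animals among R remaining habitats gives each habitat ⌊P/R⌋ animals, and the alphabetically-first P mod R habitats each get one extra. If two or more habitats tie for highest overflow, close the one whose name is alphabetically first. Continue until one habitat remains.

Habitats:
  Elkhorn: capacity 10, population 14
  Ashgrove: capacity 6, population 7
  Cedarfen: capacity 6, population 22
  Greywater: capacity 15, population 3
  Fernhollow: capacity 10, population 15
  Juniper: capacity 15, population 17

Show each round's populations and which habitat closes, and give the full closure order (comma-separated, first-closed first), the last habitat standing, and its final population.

Round 1: Ashgrove=7 Cedarfen=22 Elkhorn=14 Fernhollow=15 Greywater=3 Juniper=17 → close Cedarfen (overflow 16)
  22÷5 = 4 each, +1 to first 2
Round 2: Ashgrove=12 Elkhorn=19 Fernhollow=19 Greywater=7 Juniper=21 → close Elkhorn (overflow 9)
  19÷4 = 4 each, +1 to first 3
Round 3: Ashgrove=17 Fernhollow=24 Greywater=12 Juniper=25 → close Fernhollow (overflow 14)
  24÷3 = 8 each, +1 to first 0
Round 4: Ashgrove=25 Greywater=20 Juniper=33 → close Ashgrove (overflow 19)
  25÷2 = 12 each, +1 to first 1
Round 5: Greywater=33 Juniper=45 → close Juniper (overflow 30)
  45÷1 = 45 each, +1 to first 0

Closure order: Cedarfen, Elkhorn, Fernhollow, Ashgrove, Juniper
Last habitat: Greywater with 78 animals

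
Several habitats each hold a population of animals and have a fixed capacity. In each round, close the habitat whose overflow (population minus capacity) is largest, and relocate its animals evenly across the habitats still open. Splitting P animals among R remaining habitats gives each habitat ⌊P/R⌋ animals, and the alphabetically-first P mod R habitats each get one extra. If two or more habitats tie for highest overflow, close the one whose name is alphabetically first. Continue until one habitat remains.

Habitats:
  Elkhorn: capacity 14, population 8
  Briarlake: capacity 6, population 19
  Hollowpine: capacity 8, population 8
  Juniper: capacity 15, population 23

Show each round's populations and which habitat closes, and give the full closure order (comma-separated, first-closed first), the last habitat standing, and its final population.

Closure order: Briarlake, Juniper, Hollowpine
Last habitat: Elkhorn with 58 animals

Round 1: Briarlake=19 Elkhorn=8 Hollowpine=8 Juniper=23 → close Briarlake (overflow 13)
  19÷3 = 6 each, +1 to first 1
Round 2: Elkhorn=15 Hollowpine=14 Juniper=29 → close Juniper (overflow 14)
  29÷2 = 14 each, +1 to first 1
Round 3: Elkhorn=30 Hollowpine=28 → close Hollowpine (overflow 20)
  28÷1 = 28 each, +1 to first 0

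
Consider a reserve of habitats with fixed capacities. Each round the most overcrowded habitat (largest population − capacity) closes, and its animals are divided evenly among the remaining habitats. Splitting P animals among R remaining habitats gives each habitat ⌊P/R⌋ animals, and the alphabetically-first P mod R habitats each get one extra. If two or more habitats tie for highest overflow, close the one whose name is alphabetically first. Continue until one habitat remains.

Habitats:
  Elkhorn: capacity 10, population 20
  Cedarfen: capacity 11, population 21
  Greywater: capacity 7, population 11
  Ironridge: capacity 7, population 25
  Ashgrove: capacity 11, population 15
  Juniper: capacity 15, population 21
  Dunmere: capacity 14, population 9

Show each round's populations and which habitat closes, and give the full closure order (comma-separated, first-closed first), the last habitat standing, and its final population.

Round 1: Ashgrove=15 Cedarfen=21 Dunmere=9 Elkhorn=20 Greywater=11 Ironridge=25 Juniper=21 → close Ironridge (overflow 18)
  25÷6 = 4 each, +1 to first 1
Round 2: Ashgrove=20 Cedarfen=25 Dunmere=13 Elkhorn=24 Greywater=15 Juniper=25 → close Cedarfen (overflow 14)
  25÷5 = 5 each, +1 to first 0
Round 3: Ashgrove=25 Dunmere=18 Elkhorn=29 Greywater=20 Juniper=30 → close Elkhorn (overflow 19)
  29÷4 = 7 each, +1 to first 1
Round 4: Ashgrove=33 Dunmere=25 Greywater=27 Juniper=37 → close Ashgrove (overflow 22)
  33÷3 = 11 each, +1 to first 0
Round 5: Dunmere=36 Greywater=38 Juniper=48 → close Juniper (overflow 33)
  48÷2 = 24 each, +1 to first 0
Round 6: Dunmere=60 Greywater=62 → close Greywater (overflow 55)
  62÷1 = 62 each, +1 to first 0

Closure order: Ironridge, Cedarfen, Elkhorn, Ashgrove, Juniper, Greywater
Last habitat: Dunmere with 122 animals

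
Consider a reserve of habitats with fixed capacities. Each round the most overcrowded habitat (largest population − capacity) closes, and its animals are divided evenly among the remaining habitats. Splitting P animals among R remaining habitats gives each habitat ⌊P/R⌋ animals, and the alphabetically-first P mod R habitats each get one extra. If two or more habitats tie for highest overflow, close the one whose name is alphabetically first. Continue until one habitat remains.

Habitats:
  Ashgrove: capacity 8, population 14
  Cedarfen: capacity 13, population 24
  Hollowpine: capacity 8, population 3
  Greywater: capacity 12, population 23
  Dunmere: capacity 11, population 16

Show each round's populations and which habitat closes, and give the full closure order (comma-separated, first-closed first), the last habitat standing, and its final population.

Closure order: Cedarfen, Greywater, Ashgrove, Dunmere
Last habitat: Hollowpine with 80 animals

Round 1: Ashgrove=14 Cedarfen=24 Dunmere=16 Greywater=23 Hollowpine=3 → close Cedarfen (overflow 11)
  24÷4 = 6 each, +1 to first 0
Round 2: Ashgrove=20 Dunmere=22 Greywater=29 Hollowpine=9 → close Greywater (overflow 17)
  29÷3 = 9 each, +1 to first 2
Round 3: Ashgrove=30 Dunmere=32 Hollowpine=18 → close Ashgrove (overflow 22)
  30÷2 = 15 each, +1 to first 0
Round 4: Dunmere=47 Hollowpine=33 → close Dunmere (overflow 36)
  47÷1 = 47 each, +1 to first 0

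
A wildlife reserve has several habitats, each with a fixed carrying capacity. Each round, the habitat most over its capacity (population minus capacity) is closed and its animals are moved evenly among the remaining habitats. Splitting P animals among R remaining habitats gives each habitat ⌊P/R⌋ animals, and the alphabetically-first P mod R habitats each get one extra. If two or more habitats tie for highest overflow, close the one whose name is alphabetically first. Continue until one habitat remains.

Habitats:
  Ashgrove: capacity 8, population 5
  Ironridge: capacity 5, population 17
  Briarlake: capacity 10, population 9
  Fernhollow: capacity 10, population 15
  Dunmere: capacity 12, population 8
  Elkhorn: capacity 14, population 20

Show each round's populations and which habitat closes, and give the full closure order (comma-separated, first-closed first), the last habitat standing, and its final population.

Closure order: Ironridge, Elkhorn, Fernhollow, Briarlake, Ashgrove
Last habitat: Dunmere with 74 animals

Round 1: Ashgrove=5 Briarlake=9 Dunmere=8 Elkhorn=20 Fernhollow=15 Ironridge=17 → close Ironridge (overflow 12)
  17÷5 = 3 each, +1 to first 2
Round 2: Ashgrove=9 Briarlake=13 Dunmere=11 Elkhorn=23 Fernhollow=18 → close Elkhorn (overflow 9)
  23÷4 = 5 each, +1 to first 3
Round 3: Ashgrove=15 Briarlake=19 Dunmere=17 Fernhollow=23 → close Fernhollow (overflow 13)
  23÷3 = 7 each, +1 to first 2
Round 4: Ashgrove=23 Briarlake=27 Dunmere=24 → close Briarlake (overflow 17)
  27÷2 = 13 each, +1 to first 1
Round 5: Ashgrove=37 Dunmere=37 → close Ashgrove (overflow 29)
  37÷1 = 37 each, +1 to first 0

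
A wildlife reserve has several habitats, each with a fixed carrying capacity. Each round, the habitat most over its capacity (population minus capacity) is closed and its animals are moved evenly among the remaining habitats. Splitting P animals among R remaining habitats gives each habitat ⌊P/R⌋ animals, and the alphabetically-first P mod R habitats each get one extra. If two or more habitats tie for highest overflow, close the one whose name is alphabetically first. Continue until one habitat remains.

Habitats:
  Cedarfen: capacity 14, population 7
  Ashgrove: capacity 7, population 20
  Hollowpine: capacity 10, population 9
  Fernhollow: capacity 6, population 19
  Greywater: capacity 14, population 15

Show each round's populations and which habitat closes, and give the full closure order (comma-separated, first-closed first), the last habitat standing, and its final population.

Round 1: Ashgrove=20 Cedarfen=7 Fernhollow=19 Greywater=15 Hollowpine=9 → close Ashgrove (overflow 13)
  20÷4 = 5 each, +1 to first 0
Round 2: Cedarfen=12 Fernhollow=24 Greywater=20 Hollowpine=14 → close Fernhollow (overflow 18)
  24÷3 = 8 each, +1 to first 0
Round 3: Cedarfen=20 Greywater=28 Hollowpine=22 → close Greywater (overflow 14)
  28÷2 = 14 each, +1 to first 0
Round 4: Cedarfen=34 Hollowpine=36 → close Hollowpine (overflow 26)
  36÷1 = 36 each, +1 to first 0

Closure order: Ashgrove, Fernhollow, Greywater, Hollowpine
Last habitat: Cedarfen with 70 animals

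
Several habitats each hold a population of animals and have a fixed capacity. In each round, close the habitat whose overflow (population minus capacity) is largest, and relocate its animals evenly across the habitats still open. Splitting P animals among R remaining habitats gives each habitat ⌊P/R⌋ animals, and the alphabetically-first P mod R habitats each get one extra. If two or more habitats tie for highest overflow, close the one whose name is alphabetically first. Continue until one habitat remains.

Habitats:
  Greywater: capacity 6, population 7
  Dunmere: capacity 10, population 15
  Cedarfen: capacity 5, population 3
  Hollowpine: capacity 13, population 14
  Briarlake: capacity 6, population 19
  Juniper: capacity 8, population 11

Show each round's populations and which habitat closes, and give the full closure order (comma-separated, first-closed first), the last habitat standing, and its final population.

Closure order: Briarlake, Dunmere, Greywater, Hollowpine, Juniper
Last habitat: Cedarfen with 69 animals

Round 1: Briarlake=19 Cedarfen=3 Dunmere=15 Greywater=7 Hollowpine=14 Juniper=11 → close Briarlake (overflow 13)
  19÷5 = 3 each, +1 to first 4
Round 2: Cedarfen=7 Dunmere=19 Greywater=11 Hollowpine=18 Juniper=14 → close Dunmere (overflow 9)
  19÷4 = 4 each, +1 to first 3
Round 3: Cedarfen=12 Greywater=16 Hollowpine=23 Juniper=18 → close Greywater (overflow 10)
  16÷3 = 5 each, +1 to first 1
Round 4: Cedarfen=18 Hollowpine=28 Juniper=23 → close Hollowpine (overflow 15)
  28÷2 = 14 each, +1 to first 0
Round 5: Cedarfen=32 Juniper=37 → close Juniper (overflow 29)
  37÷1 = 37 each, +1 to first 0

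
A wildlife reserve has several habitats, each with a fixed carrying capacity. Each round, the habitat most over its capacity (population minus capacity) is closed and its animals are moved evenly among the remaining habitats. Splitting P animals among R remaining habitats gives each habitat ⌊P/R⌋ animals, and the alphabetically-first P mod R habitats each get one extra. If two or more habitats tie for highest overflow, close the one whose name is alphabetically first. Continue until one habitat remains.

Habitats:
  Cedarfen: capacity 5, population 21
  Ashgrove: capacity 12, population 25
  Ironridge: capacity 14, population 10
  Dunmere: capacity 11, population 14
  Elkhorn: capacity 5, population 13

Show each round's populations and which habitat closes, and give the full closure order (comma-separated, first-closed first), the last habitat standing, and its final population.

Closure order: Cedarfen, Ashgrove, Elkhorn, Dunmere
Last habitat: Ironridge with 83 animals

Round 1: Ashgrove=25 Cedarfen=21 Dunmere=14 Elkhorn=13 Ironridge=10 → close Cedarfen (overflow 16)
  21÷4 = 5 each, +1 to first 1
Round 2: Ashgrove=31 Dunmere=19 Elkhorn=18 Ironridge=15 → close Ashgrove (overflow 19)
  31÷3 = 10 each, +1 to first 1
Round 3: Dunmere=30 Elkhorn=28 Ironridge=25 → close Elkhorn (overflow 23)
  28÷2 = 14 each, +1 to first 0
Round 4: Dunmere=44 Ironridge=39 → close Dunmere (overflow 33)
  44÷1 = 44 each, +1 to first 0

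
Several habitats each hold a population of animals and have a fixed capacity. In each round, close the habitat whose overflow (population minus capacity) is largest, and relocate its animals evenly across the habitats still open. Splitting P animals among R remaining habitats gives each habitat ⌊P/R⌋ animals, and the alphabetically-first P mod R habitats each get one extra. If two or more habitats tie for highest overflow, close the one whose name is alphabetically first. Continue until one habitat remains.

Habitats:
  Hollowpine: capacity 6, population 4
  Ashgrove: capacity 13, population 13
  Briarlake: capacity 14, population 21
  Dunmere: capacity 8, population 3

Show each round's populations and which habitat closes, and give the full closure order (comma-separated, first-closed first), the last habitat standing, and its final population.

Round 1: Ashgrove=13 Briarlake=21 Dunmere=3 Hollowpine=4 → close Briarlake (overflow 7)
  21÷3 = 7 each, +1 to first 0
Round 2: Ashgrove=20 Dunmere=10 Hollowpine=11 → close Ashgrove (overflow 7)
  20÷2 = 10 each, +1 to first 0
Round 3: Dunmere=20 Hollowpine=21 → close Hollowpine (overflow 15)
  21÷1 = 21 each, +1 to first 0

Closure order: Briarlake, Ashgrove, Hollowpine
Last habitat: Dunmere with 41 animals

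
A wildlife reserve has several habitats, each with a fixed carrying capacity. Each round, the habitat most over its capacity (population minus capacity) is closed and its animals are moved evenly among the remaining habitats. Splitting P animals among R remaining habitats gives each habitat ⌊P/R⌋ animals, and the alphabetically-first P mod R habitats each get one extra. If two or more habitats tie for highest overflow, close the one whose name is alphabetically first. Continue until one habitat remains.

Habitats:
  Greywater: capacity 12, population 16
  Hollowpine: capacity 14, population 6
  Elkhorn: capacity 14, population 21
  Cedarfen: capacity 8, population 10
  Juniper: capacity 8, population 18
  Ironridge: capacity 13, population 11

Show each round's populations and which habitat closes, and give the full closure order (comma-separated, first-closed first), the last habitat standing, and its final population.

Closure order: Juniper, Elkhorn, Greywater, Cedarfen, Ironridge
Last habitat: Hollowpine with 82 animals

Round 1: Cedarfen=10 Elkhorn=21 Greywater=16 Hollowpine=6 Ironridge=11 Juniper=18 → close Juniper (overflow 10)
  18÷5 = 3 each, +1 to first 3
Round 2: Cedarfen=14 Elkhorn=25 Greywater=20 Hollowpine=9 Ironridge=14 → close Elkhorn (overflow 11)
  25÷4 = 6 each, +1 to first 1
Round 3: Cedarfen=21 Greywater=26 Hollowpine=15 Ironridge=20 → close Greywater (overflow 14)
  26÷3 = 8 each, +1 to first 2
Round 4: Cedarfen=30 Hollowpine=24 Ironridge=28 → close Cedarfen (overflow 22)
  30÷2 = 15 each, +1 to first 0
Round 5: Hollowpine=39 Ironridge=43 → close Ironridge (overflow 30)
  43÷1 = 43 each, +1 to first 0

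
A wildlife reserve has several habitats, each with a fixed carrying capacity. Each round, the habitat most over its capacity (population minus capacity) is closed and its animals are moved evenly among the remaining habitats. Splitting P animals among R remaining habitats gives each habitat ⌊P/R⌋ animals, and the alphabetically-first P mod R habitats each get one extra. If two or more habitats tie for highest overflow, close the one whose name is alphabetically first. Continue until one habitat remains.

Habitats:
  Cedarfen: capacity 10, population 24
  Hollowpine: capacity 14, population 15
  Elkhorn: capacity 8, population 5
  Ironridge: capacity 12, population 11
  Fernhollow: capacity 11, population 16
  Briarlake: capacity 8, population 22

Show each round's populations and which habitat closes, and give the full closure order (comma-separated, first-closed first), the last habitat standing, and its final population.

Closure order: Briarlake, Cedarfen, Fernhollow, Hollowpine, Elkhorn
Last habitat: Ironridge with 93 animals

Round 1: Briarlake=22 Cedarfen=24 Elkhorn=5 Fernhollow=16 Hollowpine=15 Ironridge=11 → close Briarlake (overflow 14)
  22÷5 = 4 each, +1 to first 2
Round 2: Cedarfen=29 Elkhorn=10 Fernhollow=20 Hollowpine=19 Ironridge=15 → close Cedarfen (overflow 19)
  29÷4 = 7 each, +1 to first 1
Round 3: Elkhorn=18 Fernhollow=27 Hollowpine=26 Ironridge=22 → close Fernhollow (overflow 16)
  27÷3 = 9 each, +1 to first 0
Round 4: Elkhorn=27 Hollowpine=35 Ironridge=31 → close Hollowpine (overflow 21)
  35÷2 = 17 each, +1 to first 1
Round 5: Elkhorn=45 Ironridge=48 → close Elkhorn (overflow 37)
  45÷1 = 45 each, +1 to first 0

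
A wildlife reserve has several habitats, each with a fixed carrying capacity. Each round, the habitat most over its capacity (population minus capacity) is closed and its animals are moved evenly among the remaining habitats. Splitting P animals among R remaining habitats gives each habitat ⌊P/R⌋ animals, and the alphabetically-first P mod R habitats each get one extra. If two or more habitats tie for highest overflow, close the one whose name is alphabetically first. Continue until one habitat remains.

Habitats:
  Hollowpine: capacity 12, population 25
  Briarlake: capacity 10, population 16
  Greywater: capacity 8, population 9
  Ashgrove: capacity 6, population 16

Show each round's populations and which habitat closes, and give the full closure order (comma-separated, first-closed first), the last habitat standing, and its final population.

Round 1: Ashgrove=16 Briarlake=16 Greywater=9 Hollowpine=25 → close Hollowpine (overflow 13)
  25÷3 = 8 each, +1 to first 1
Round 2: Ashgrove=25 Briarlake=24 Greywater=17 → close Ashgrove (overflow 19)
  25÷2 = 12 each, +1 to first 1
Round 3: Briarlake=37 Greywater=29 → close Briarlake (overflow 27)
  37÷1 = 37 each, +1 to first 0

Closure order: Hollowpine, Ashgrove, Briarlake
Last habitat: Greywater with 66 animals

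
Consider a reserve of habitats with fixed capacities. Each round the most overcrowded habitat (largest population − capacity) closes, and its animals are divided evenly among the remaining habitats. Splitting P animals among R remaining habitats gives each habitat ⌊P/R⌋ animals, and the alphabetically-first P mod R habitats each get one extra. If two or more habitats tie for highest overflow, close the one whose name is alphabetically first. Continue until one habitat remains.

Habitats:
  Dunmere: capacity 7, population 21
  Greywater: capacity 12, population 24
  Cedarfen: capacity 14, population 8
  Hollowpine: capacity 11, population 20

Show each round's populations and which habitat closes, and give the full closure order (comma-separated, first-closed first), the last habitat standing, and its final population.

Closure order: Dunmere, Greywater, Hollowpine
Last habitat: Cedarfen with 73 animals

Round 1: Cedarfen=8 Dunmere=21 Greywater=24 Hollowpine=20 → close Dunmere (overflow 14)
  21÷3 = 7 each, +1 to first 0
Round 2: Cedarfen=15 Greywater=31 Hollowpine=27 → close Greywater (overflow 19)
  31÷2 = 15 each, +1 to first 1
Round 3: Cedarfen=31 Hollowpine=42 → close Hollowpine (overflow 31)
  42÷1 = 42 each, +1 to first 0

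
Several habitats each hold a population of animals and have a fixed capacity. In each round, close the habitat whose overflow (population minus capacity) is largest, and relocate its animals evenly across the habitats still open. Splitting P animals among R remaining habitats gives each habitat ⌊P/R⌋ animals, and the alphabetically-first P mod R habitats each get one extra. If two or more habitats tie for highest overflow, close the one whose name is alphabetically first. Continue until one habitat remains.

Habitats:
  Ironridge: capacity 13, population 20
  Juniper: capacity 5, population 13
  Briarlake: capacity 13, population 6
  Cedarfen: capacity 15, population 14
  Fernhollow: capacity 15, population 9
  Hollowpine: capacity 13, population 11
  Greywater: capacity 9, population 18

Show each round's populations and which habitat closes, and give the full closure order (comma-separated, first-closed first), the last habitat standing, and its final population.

Closure order: Greywater, Juniper, Ironridge, Cedarfen, Hollowpine, Briarlake
Last habitat: Fernhollow with 91 animals

Round 1: Briarlake=6 Cedarfen=14 Fernhollow=9 Greywater=18 Hollowpine=11 Ironridge=20 Juniper=13 → close Greywater (overflow 9)
  18÷6 = 3 each, +1 to first 0
Round 2: Briarlake=9 Cedarfen=17 Fernhollow=12 Hollowpine=14 Ironridge=23 Juniper=16 → close Juniper (overflow 11)
  16÷5 = 3 each, +1 to first 1
Round 3: Briarlake=13 Cedarfen=20 Fernhollow=15 Hollowpine=17 Ironridge=26 → close Ironridge (overflow 13)
  26÷4 = 6 each, +1 to first 2
Round 4: Briarlake=20 Cedarfen=27 Fernhollow=21 Hollowpine=23 → close Cedarfen (overflow 12)
  27÷3 = 9 each, +1 to first 0
Round 5: Briarlake=29 Fernhollow=30 Hollowpine=32 → close Hollowpine (overflow 19)
  32÷2 = 16 each, +1 to first 0
Round 6: Briarlake=45 Fernhollow=46 → close Briarlake (overflow 32)
  45÷1 = 45 each, +1 to first 0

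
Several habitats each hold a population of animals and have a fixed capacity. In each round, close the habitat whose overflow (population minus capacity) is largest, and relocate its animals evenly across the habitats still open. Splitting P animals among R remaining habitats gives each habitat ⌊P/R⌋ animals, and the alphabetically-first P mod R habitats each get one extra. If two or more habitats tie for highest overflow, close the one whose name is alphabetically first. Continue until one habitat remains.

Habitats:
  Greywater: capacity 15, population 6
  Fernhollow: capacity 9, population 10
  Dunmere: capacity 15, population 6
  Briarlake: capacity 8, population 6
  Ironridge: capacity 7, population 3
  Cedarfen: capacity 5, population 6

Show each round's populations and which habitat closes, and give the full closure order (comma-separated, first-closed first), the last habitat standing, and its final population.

Round 1: Briarlake=6 Cedarfen=6 Dunmere=6 Fernhollow=10 Greywater=6 Ironridge=3 → close Cedarfen (overflow 1)
  6÷5 = 1 each, +1 to first 1
Round 2: Briarlake=8 Dunmere=7 Fernhollow=11 Greywater=7 Ironridge=4 → close Fernhollow (overflow 2)
  11÷4 = 2 each, +1 to first 3
Round 3: Briarlake=11 Dunmere=10 Greywater=10 Ironridge=6 → close Briarlake (overflow 3)
  11÷3 = 3 each, +1 to first 2
Round 4: Dunmere=14 Greywater=14 Ironridge=9 → close Ironridge (overflow 2)
  9÷2 = 4 each, +1 to first 1
Round 5: Dunmere=19 Greywater=18 → close Dunmere (overflow 4)
  19÷1 = 19 each, +1 to first 0

Closure order: Cedarfen, Fernhollow, Briarlake, Ironridge, Dunmere
Last habitat: Greywater with 37 animals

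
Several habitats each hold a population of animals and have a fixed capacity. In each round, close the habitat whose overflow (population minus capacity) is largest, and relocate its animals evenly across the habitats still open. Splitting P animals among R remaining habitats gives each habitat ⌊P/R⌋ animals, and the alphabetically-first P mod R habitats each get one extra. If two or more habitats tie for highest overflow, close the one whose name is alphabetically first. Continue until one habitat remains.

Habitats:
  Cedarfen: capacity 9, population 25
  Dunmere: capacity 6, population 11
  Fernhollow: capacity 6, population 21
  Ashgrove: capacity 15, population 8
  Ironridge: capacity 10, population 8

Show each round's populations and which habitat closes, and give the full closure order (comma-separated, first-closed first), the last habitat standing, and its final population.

Round 1: Ashgrove=8 Cedarfen=25 Dunmere=11 Fernhollow=21 Ironridge=8 → close Cedarfen (overflow 16)
  25÷4 = 6 each, +1 to first 1
Round 2: Ashgrove=15 Dunmere=17 Fernhollow=27 Ironridge=14 → close Fernhollow (overflow 21)
  27÷3 = 9 each, +1 to first 0
Round 3: Ashgrove=24 Dunmere=26 Ironridge=23 → close Dunmere (overflow 20)
  26÷2 = 13 each, +1 to first 0
Round 4: Ashgrove=37 Ironridge=36 → close Ironridge (overflow 26)
  36÷1 = 36 each, +1 to first 0

Closure order: Cedarfen, Fernhollow, Dunmere, Ironridge
Last habitat: Ashgrove with 73 animals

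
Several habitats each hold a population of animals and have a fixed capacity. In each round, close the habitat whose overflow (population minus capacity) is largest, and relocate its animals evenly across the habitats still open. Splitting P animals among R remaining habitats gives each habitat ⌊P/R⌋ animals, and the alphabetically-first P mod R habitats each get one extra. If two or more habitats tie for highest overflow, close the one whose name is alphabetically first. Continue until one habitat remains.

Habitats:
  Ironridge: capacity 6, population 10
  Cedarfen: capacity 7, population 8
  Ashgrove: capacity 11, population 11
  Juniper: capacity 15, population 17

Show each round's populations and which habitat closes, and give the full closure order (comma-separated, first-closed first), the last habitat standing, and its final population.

Round 1: Ashgrove=11 Cedarfen=8 Ironridge=10 Juniper=17 → close Ironridge (overflow 4)
  10÷3 = 3 each, +1 to first 1
Round 2: Ashgrove=15 Cedarfen=11 Juniper=20 → close Juniper (overflow 5)
  20÷2 = 10 each, +1 to first 0
Round 3: Ashgrove=25 Cedarfen=21 → close Ashgrove (overflow 14)
  25÷1 = 25 each, +1 to first 0

Closure order: Ironridge, Juniper, Ashgrove
Last habitat: Cedarfen with 46 animals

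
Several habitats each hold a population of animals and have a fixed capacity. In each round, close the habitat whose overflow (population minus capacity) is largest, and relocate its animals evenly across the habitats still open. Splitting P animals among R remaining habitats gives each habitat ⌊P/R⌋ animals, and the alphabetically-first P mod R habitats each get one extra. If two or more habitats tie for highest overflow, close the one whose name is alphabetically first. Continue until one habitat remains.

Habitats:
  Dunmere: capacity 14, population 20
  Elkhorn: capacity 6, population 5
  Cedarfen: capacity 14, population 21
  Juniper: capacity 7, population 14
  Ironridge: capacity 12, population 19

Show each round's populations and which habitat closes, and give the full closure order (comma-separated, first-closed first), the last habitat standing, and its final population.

Round 1: Cedarfen=21 Dunmere=20 Elkhorn=5 Ironridge=19 Juniper=14 → close Cedarfen (overflow 7)
  21÷4 = 5 each, +1 to first 1
Round 2: Dunmere=26 Elkhorn=10 Ironridge=24 Juniper=19 → close Dunmere (overflow 12)
  26÷3 = 8 each, +1 to first 2
Round 3: Elkhorn=19 Ironridge=33 Juniper=27 → close Ironridge (overflow 21)
  33÷2 = 16 each, +1 to first 1
Round 4: Elkhorn=36 Juniper=43 → close Juniper (overflow 36)
  43÷1 = 43 each, +1 to first 0

Closure order: Cedarfen, Dunmere, Ironridge, Juniper
Last habitat: Elkhorn with 79 animals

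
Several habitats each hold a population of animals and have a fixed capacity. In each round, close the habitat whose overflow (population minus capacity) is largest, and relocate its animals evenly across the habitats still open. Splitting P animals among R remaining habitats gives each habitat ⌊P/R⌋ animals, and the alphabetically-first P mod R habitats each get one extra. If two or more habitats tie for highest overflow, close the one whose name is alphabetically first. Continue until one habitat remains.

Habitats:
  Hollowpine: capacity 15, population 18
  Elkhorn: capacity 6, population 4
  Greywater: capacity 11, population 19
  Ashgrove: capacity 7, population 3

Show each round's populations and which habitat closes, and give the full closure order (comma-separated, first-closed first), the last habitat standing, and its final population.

Round 1: Ashgrove=3 Elkhorn=4 Greywater=19 Hollowpine=18 → close Greywater (overflow 8)
  19÷3 = 6 each, +1 to first 1
Round 2: Ashgrove=10 Elkhorn=10 Hollowpine=24 → close Hollowpine (overflow 9)
  24÷2 = 12 each, +1 to first 0
Round 3: Ashgrove=22 Elkhorn=22 → close Elkhorn (overflow 16)
  22÷1 = 22 each, +1 to first 0

Closure order: Greywater, Hollowpine, Elkhorn
Last habitat: Ashgrove with 44 animals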